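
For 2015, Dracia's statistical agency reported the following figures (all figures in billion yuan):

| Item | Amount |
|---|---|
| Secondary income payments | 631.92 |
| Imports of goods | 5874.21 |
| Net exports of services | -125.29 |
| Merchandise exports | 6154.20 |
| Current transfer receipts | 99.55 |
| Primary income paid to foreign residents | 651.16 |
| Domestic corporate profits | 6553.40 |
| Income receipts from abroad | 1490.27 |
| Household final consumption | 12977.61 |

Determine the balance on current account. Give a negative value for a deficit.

Goods balance = 6154.20 - 5874.21 = 279.99
Services balance = -125.29
Trade balance (goods + services) = 279.99 + (-125.29) = 154.70
Net primary income = 1490.27 - 651.16 = 839.11
Net secondary income = 99.55 - 631.92 = -532.37
Current account = 154.70 + 839.11 + (-532.37) = 461.44

461.44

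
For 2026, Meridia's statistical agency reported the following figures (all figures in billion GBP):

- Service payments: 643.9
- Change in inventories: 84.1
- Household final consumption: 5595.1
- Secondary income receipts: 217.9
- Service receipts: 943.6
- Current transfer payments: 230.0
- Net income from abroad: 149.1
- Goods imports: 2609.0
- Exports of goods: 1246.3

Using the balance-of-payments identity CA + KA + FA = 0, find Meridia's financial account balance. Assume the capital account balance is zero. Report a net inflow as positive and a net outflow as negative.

926.0

Goods balance = 1246.3 - 2609.0 = -1362.7
Services balance = 943.6 - 643.9 = 299.7
Trade balance (goods + services) = -1362.7 + 299.7 = -1063.0
Net primary income = 149.1
Net secondary income = 217.9 - 230.0 = -12.1
Current account = -1063.0 + 149.1 + (-12.1) = -926.0
Financial account = -(-926.0) = 926.0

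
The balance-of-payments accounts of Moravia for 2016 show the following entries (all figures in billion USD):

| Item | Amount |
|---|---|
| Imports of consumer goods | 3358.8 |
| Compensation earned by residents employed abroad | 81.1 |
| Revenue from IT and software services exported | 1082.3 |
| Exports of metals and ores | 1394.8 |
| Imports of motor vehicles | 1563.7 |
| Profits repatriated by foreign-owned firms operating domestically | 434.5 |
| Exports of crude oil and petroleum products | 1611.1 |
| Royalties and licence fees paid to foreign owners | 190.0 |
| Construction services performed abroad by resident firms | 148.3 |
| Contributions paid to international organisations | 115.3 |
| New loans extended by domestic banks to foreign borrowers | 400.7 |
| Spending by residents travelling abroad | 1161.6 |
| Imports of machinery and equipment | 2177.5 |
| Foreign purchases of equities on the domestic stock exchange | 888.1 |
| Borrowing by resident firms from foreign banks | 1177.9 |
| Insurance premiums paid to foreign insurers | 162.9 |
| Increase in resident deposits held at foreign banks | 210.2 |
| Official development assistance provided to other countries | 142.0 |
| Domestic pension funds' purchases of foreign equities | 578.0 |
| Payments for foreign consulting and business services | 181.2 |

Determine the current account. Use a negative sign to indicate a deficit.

Goods: 1394.8 + 1611.1 - 2177.5 - 1563.7 - 3358.8 = -4094.1
Services: -162.9 - 1161.6 - 181.2 - 190.0 + 148.3 + 1082.3 = -465.1
Primary income: -434.5 + 81.1 = -353.4
Secondary income: -142.0 - 115.3 = -257.3
Current account = (-4094.1) + (-465.1) + (-353.4) + (-257.3) = -5169.9
(Excluded from the current account — financial account: new loans extended by domestic banks to foreign borrowers 400.7, foreign purchases of equities on the domestic stock exchange 888.1, borrowing by resident firms from foreign banks 1177.9, increase in resident deposits held at foreign banks 210.2, domestic pension funds' purchases of foreign equities 578.0.)

-5169.9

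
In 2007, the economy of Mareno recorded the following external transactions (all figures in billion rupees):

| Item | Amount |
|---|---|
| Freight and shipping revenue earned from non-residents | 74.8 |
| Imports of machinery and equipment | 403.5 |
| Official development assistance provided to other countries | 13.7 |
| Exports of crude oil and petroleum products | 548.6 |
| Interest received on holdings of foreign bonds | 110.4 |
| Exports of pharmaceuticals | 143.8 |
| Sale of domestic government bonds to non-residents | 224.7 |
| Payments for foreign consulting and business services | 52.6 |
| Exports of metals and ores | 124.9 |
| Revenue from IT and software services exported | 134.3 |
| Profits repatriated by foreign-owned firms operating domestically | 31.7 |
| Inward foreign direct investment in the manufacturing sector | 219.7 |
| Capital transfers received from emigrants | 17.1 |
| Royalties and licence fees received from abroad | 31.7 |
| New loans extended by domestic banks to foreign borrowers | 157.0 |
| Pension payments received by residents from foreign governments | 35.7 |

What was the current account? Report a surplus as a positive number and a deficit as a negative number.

Goods: -403.5 + 143.8 + 124.9 + 548.6 = 413.8
Services: 74.8 - 52.6 + 31.7 + 134.3 = 188.2
Primary income: 110.4 - 31.7 = 78.7
Secondary income: -13.7 + 35.7 = 22.0
Current account = 413.8 + 188.2 + 78.7 + 22.0 = 702.7
(Excluded from the current account — financial account: sale of domestic government bonds to non-residents 224.7, inward foreign direct investment in the manufacturing sector 219.7, new loans extended by domestic banks to foreign borrowers 157.0; capital account: capital transfers received from emigrants 17.1.)

702.7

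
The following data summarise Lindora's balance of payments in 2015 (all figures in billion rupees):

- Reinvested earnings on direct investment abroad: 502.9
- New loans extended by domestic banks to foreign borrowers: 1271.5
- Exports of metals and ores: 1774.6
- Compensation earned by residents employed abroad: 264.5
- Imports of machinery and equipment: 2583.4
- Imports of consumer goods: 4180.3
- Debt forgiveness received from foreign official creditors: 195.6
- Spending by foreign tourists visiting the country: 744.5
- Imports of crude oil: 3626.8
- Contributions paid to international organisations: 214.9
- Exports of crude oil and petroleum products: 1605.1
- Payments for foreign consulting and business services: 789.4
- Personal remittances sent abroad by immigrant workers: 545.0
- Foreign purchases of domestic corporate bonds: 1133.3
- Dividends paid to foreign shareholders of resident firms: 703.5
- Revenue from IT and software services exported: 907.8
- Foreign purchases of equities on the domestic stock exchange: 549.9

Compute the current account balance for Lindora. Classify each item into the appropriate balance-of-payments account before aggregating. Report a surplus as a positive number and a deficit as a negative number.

-6843.9

Goods: 1774.6 - 2583.4 + 1605.1 - 4180.3 - 3626.8 = -7010.8
Services: -789.4 + 744.5 + 907.8 = 862.9
Primary income: -703.5 + 264.5 + 502.9 = 63.9
Secondary income: -545.0 - 214.9 = -759.9
Current account = (-7010.8) + 862.9 + 63.9 + (-759.9) = -6843.9
(Excluded from the current account — financial account: new loans extended by domestic banks to foreign borrowers 1271.5, foreign purchases of domestic corporate bonds 1133.3, foreign purchases of equities on the domestic stock exchange 549.9; capital account: debt forgiveness received from foreign official creditors 195.6.)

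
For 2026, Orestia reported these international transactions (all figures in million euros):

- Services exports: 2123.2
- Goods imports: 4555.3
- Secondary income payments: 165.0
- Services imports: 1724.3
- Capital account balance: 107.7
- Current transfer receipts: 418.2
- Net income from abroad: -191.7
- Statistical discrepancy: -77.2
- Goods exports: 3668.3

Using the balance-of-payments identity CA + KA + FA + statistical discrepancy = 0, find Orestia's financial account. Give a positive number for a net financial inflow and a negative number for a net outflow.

396.1

Goods balance = 3668.3 - 4555.3 = -887.0
Services balance = 2123.2 - 1724.3 = 398.9
Trade balance (goods + services) = -887.0 + 398.9 = -488.1
Net primary income = -191.7
Net secondary income = 418.2 - 165.0 = 253.2
Current account = -488.1 + (-191.7) + 253.2 = -426.6
Financial account = -(-426.6 + 107.7 + (-77.2)) = 396.1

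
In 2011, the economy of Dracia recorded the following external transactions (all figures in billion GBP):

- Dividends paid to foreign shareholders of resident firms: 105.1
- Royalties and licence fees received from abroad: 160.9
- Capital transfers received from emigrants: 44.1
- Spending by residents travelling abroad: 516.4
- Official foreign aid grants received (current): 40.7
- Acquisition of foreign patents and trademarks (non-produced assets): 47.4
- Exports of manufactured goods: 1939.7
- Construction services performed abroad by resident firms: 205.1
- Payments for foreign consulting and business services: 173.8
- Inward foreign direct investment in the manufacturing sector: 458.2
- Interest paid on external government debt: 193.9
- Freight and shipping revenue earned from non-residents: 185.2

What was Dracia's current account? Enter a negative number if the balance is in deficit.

Goods: 1939.7
Services: 185.2 + 205.1 + 160.9 - 516.4 - 173.8 = -139.0
Primary income: -105.1 - 193.9 = -299.0
Secondary income: 40.7
Current account = 1939.7 + (-139.0) + (-299.0) + 40.7 = 1542.4
(Excluded from the current account — capital account: capital transfers received from emigrants 44.1, acquisition of foreign patents and trademarks (non-produced assets) 47.4; financial account: inward foreign direct investment in the manufacturing sector 458.2.)

1542.4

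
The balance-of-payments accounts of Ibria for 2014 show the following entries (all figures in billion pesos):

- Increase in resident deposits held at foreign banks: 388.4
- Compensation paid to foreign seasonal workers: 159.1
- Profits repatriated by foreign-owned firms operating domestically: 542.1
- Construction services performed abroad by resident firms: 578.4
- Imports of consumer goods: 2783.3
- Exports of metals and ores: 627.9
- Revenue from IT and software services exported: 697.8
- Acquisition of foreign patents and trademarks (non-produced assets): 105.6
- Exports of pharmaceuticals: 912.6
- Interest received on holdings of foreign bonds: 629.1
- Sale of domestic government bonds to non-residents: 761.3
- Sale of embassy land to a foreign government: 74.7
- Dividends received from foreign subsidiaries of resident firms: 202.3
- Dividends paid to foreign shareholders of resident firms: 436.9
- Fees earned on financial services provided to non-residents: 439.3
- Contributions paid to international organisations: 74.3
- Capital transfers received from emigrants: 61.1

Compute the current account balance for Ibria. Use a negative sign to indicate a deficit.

91.7

Goods: 912.6 + 627.9 - 2783.3 = -1242.8
Services: 578.4 + 439.3 + 697.8 = 1715.5
Primary income: 629.1 - 542.1 - 436.9 - 159.1 + 202.3 = -306.7
Secondary income: -74.3
Current account = (-1242.8) + 1715.5 + (-306.7) + (-74.3) = 91.7
(Excluded from the current account — financial account: increase in resident deposits held at foreign banks 388.4, sale of domestic government bonds to non-residents 761.3; capital account: acquisition of foreign patents and trademarks (non-produced assets) 105.6, sale of embassy land to a foreign government 74.7, capital transfers received from emigrants 61.1.)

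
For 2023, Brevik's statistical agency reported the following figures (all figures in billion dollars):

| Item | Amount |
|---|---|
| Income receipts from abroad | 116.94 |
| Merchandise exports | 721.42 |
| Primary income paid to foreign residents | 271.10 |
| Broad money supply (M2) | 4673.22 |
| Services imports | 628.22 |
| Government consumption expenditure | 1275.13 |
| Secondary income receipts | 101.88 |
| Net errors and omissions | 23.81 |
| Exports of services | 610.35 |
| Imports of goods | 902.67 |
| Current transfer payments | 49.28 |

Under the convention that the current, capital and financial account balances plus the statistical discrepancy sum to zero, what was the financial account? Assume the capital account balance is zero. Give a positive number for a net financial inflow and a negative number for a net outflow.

276.87

Goods balance = 721.42 - 902.67 = -181.25
Services balance = 610.35 - 628.22 = -17.87
Trade balance (goods + services) = -181.25 + (-17.87) = -199.12
Net primary income = 116.94 - 271.10 = -154.16
Net secondary income = 101.88 - 49.28 = 52.60
Current account = -199.12 + (-154.16) + 52.60 = -300.68
Financial account = -(-300.68 + 23.81) = 276.87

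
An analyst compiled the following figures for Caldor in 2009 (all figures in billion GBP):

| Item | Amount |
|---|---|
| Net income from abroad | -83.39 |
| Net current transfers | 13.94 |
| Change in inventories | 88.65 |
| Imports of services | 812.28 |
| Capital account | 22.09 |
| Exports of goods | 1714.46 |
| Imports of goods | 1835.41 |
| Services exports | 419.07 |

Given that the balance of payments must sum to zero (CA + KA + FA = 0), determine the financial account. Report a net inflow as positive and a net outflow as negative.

Goods balance = 1714.46 - 1835.41 = -120.95
Services balance = 419.07 - 812.28 = -393.21
Trade balance (goods + services) = -120.95 + (-393.21) = -514.16
Net primary income = -83.39
Net secondary income = 13.94
Current account = -514.16 + (-83.39) + 13.94 = -583.61
Financial account = -(-583.61 + 22.09) = 561.52

561.52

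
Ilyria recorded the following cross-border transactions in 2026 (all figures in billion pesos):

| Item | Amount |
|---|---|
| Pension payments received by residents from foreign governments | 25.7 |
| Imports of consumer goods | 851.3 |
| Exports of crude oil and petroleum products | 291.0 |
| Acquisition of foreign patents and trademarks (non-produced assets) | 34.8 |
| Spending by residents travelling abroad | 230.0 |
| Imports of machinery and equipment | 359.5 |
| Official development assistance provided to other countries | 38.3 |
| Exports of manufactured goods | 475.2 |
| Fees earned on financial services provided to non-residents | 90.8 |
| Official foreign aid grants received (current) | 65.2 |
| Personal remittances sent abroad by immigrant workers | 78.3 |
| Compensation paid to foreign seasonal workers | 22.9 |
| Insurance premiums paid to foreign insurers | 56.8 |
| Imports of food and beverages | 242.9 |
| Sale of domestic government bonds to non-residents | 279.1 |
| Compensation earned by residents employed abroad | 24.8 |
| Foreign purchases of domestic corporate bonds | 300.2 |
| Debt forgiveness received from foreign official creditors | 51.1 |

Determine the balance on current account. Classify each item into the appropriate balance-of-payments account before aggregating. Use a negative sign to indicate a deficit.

-907.3

Goods: -242.9 + 291.0 + 475.2 - 359.5 - 851.3 = -687.5
Services: -56.8 - 230.0 + 90.8 = -196.0
Primary income: 24.8 - 22.9 = 1.9
Secondary income: -38.3 - 78.3 + 65.2 + 25.7 = -25.7
Current account = (-687.5) + (-196.0) + 1.9 + (-25.7) = -907.3
(Excluded from the current account — capital account: acquisition of foreign patents and trademarks (non-produced assets) 34.8, debt forgiveness received from foreign official creditors 51.1; financial account: sale of domestic government bonds to non-residents 279.1, foreign purchases of domestic corporate bonds 300.2.)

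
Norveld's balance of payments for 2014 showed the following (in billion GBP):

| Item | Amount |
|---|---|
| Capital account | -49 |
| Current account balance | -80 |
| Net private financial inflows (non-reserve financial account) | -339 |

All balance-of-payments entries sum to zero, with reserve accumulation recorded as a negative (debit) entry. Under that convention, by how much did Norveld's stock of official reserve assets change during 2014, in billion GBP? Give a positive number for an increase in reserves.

-468

Official reserve transactions balance = -((-80) + (-49) + (-339)) = 468
An accumulation of reserves is recorded as a debit (negative entry), so the change in the stock of reserves is the negative of that balance.
Change in official reserves = -(468) = -468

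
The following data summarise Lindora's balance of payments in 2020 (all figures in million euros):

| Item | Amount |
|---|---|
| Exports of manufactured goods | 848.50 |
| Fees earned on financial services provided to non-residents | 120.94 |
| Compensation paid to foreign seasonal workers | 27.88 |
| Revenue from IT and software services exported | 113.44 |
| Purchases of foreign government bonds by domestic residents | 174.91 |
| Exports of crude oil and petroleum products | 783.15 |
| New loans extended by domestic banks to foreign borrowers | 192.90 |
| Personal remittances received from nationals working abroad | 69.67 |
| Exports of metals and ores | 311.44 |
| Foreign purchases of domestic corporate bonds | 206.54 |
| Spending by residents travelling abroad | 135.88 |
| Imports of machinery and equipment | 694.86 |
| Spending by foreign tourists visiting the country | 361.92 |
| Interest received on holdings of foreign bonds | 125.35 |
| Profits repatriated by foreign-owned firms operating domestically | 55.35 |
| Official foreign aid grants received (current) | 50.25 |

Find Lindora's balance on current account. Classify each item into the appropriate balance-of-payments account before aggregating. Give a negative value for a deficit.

Goods: 783.15 + 311.44 - 694.86 + 848.50 = 1248.23
Services: 361.92 + 113.44 + 120.94 - 135.88 = 460.42
Primary income: -27.88 - 55.35 + 125.35 = 42.12
Secondary income: 50.25 + 69.67 = 119.92
Current account = 1248.23 + 460.42 + 42.12 + 119.92 = 1870.69
(Excluded from the current account — financial account: purchases of foreign government bonds by domestic residents 174.91, new loans extended by domestic banks to foreign borrowers 192.90, foreign purchases of domestic corporate bonds 206.54.)

1870.69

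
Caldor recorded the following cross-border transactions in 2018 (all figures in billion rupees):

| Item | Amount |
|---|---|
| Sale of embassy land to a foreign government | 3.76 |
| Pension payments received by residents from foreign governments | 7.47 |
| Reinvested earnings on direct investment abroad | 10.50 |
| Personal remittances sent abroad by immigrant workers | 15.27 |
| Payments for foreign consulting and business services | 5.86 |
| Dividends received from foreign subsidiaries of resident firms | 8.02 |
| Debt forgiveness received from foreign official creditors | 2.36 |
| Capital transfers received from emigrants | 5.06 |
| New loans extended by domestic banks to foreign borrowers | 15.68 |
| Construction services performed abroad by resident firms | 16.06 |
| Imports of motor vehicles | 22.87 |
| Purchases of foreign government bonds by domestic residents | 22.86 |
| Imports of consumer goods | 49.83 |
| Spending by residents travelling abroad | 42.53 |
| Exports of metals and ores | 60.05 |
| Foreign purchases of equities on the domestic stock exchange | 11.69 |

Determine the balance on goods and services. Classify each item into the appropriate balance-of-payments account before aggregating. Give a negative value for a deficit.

-44.98

Goods: 60.05 - 49.83 - 22.87 = -12.65
Services: -5.86 + 16.06 - 42.53 = -32.33
Trade balance = -12.65 + (-32.33) = -44.98
(Excluded from the trade balance — capital account: sale of embassy land to a foreign government 3.76, debt forgiveness received from foreign official creditors 2.36, capital transfers received from emigrants 5.06; secondary income: pension payments received by residents from foreign governments 7.47, personal remittances sent abroad by immigrant workers 15.27; primary income: reinvested earnings on direct investment abroad 10.50, dividends received from foreign subsidiaries of resident firms 8.02; financial account: new loans extended by domestic banks to foreign borrowers 15.68, purchases of foreign government bonds by domestic residents 22.86, foreign purchases of equities on the domestic stock exchange 11.69.)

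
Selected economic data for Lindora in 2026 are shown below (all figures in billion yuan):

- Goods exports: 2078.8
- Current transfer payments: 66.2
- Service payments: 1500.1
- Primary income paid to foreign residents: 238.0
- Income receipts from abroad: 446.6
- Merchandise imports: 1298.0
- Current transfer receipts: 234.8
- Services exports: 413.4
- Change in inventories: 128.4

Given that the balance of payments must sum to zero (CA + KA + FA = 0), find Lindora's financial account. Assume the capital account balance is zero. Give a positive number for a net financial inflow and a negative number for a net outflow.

Goods balance = 2078.8 - 1298.0 = 780.8
Services balance = 413.4 - 1500.1 = -1086.7
Trade balance (goods + services) = 780.8 + (-1086.7) = -305.9
Net primary income = 446.6 - 238.0 = 208.6
Net secondary income = 234.8 - 66.2 = 168.6
Current account = -305.9 + 208.6 + 168.6 = 71.3
Financial account = -(71.3) = -71.3

-71.3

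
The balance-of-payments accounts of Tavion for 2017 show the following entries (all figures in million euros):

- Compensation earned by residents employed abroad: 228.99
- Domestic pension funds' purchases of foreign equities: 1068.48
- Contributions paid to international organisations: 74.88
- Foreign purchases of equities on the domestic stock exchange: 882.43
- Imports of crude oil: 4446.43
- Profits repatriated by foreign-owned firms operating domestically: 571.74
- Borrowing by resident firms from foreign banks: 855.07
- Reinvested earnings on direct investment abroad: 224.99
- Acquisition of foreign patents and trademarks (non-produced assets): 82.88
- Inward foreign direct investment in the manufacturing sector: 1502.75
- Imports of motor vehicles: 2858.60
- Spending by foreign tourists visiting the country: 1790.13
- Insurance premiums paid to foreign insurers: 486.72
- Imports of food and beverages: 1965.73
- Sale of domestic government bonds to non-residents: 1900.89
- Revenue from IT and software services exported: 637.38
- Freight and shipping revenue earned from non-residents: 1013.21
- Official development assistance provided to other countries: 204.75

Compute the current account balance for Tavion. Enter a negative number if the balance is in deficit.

Goods: -4446.43 - 1965.73 - 2858.60 = -9270.76
Services: 637.38 + 1790.13 + 1013.21 - 486.72 = 2954.00
Primary income: 228.99 - 571.74 + 224.99 = -117.76
Secondary income: -204.75 - 74.88 = -279.63
Current account = (-9270.76) + 2954.00 + (-117.76) + (-279.63) = -6714.15
(Excluded from the current account — financial account: domestic pension funds' purchases of foreign equities 1068.48, foreign purchases of equities on the domestic stock exchange 882.43, borrowing by resident firms from foreign banks 855.07, inward foreign direct investment in the manufacturing sector 1502.75, sale of domestic government bonds to non-residents 1900.89; capital account: acquisition of foreign patents and trademarks (non-produced assets) 82.88.)

-6714.15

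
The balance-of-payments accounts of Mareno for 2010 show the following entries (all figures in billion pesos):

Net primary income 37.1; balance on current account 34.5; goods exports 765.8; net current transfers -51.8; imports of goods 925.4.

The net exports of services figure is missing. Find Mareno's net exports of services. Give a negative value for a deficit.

208.8

Current account = goods balance + services balance + net primary income + net secondary income
Sum of the known components = -174.3
Net exports of services = CA - (known components) = 34.5 - (-174.3) = 208.8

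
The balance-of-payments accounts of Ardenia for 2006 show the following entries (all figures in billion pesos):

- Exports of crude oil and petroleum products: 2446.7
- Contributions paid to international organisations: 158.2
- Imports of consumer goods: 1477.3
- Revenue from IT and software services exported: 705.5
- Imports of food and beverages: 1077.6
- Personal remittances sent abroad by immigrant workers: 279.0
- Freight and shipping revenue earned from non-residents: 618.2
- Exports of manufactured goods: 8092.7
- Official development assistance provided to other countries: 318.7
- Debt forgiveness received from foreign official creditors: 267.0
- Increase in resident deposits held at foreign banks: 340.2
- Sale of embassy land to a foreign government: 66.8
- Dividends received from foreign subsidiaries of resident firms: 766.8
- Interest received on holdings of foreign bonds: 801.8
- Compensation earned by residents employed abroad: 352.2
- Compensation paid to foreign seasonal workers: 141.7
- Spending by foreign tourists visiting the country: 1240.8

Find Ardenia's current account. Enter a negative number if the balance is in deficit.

Goods: 8092.7 - 1477.3 - 1077.6 + 2446.7 = 7984.5
Services: 618.2 + 1240.8 + 705.5 = 2564.5
Primary income: 352.2 + 801.8 + 766.8 - 141.7 = 1779.1
Secondary income: -279.0 - 158.2 - 318.7 = -755.9
Current account = 7984.5 + 2564.5 + 1779.1 + (-755.9) = 11572.2
(Excluded from the current account — capital account: debt forgiveness received from foreign official creditors 267.0, sale of embassy land to a foreign government 66.8; financial account: increase in resident deposits held at foreign banks 340.2.)

11572.2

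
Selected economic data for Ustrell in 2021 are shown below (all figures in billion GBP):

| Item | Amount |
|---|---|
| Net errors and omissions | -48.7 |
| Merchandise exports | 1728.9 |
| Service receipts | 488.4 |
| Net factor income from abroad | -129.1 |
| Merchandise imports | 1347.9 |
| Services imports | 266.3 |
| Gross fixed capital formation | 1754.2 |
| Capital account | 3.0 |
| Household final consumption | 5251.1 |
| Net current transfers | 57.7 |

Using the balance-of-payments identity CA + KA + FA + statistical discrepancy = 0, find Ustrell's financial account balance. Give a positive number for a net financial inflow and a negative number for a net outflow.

-486.0

Goods balance = 1728.9 - 1347.9 = 381.0
Services balance = 488.4 - 266.3 = 222.1
Trade balance (goods + services) = 381.0 + 222.1 = 603.1
Net primary income = -129.1
Net secondary income = 57.7
Current account = 603.1 + (-129.1) + 57.7 = 531.7
Financial account = -(531.7 + 3.0 + (-48.7)) = -486.0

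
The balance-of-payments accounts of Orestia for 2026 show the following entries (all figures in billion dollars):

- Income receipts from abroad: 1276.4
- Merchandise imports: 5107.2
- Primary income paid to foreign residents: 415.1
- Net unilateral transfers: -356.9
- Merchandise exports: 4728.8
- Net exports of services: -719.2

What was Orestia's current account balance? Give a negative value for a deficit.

Goods balance = 4728.8 - 5107.2 = -378.4
Services balance = -719.2
Trade balance (goods + services) = -378.4 + (-719.2) = -1097.6
Net primary income = 1276.4 - 415.1 = 861.3
Net secondary income = -356.9
Current account = -1097.6 + 861.3 + (-356.9) = -593.2

-593.2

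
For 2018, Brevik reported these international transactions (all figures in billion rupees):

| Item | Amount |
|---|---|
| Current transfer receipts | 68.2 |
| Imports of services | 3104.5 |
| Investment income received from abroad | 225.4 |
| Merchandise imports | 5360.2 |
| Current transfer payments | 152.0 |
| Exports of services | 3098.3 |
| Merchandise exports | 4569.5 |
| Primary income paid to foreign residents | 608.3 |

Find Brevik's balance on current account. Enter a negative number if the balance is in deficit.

Goods balance = 4569.5 - 5360.2 = -790.7
Services balance = 3098.3 - 3104.5 = -6.2
Trade balance (goods + services) = -790.7 + (-6.2) = -796.9
Net primary income = 225.4 - 608.3 = -382.9
Net secondary income = 68.2 - 152.0 = -83.8
Current account = -796.9 + (-382.9) + (-83.8) = -1263.6

-1263.6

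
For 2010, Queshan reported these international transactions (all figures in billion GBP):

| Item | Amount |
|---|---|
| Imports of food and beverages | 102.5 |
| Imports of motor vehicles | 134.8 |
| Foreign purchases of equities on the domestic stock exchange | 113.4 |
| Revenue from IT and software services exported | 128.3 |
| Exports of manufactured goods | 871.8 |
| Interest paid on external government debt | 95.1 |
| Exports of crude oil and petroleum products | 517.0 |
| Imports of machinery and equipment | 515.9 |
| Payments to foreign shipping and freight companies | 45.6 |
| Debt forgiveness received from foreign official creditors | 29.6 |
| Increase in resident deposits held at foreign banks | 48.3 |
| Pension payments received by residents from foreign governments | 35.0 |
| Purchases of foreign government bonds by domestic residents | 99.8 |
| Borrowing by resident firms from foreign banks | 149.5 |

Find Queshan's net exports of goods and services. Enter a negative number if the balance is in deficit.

Goods: -134.8 - 515.9 + 871.8 - 102.5 + 517.0 = 635.6
Services: 128.3 - 45.6 = 82.7
Trade balance = 635.6 + 82.7 = 718.3
(Excluded from the trade balance — financial account: foreign purchases of equities on the domestic stock exchange 113.4, increase in resident deposits held at foreign banks 48.3, purchases of foreign government bonds by domestic residents 99.8, borrowing by resident firms from foreign banks 149.5; primary income: interest paid on external government debt 95.1; capital account: debt forgiveness received from foreign official creditors 29.6; secondary income: pension payments received by residents from foreign governments 35.0.)

718.3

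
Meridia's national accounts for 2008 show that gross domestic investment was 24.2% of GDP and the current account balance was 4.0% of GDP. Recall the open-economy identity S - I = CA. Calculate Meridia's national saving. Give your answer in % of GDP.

S - I = CA (net lending to the rest of the world).
S = I + CA = 24.2 + 4.0 = 28.2

28.2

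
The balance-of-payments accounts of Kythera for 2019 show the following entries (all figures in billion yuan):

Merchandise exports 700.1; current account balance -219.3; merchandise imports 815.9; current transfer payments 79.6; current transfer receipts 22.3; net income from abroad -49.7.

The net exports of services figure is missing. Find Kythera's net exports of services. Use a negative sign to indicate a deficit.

Current account = goods balance + services balance + net primary income + net secondary income
Sum of the known components = -222.8
Net exports of services = CA - (known components) = -219.3 - (-222.8) = 3.5

3.5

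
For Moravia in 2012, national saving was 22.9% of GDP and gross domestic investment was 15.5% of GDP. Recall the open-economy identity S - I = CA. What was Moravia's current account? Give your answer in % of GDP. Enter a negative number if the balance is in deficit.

7.4

CA = S - I = 22.9 - 15.5 = 7.4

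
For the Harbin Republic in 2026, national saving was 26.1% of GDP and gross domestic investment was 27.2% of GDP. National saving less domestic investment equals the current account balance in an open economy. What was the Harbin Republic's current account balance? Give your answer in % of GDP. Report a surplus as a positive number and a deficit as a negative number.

-1.1

CA = S - I = 26.1 - 27.2 = -1.1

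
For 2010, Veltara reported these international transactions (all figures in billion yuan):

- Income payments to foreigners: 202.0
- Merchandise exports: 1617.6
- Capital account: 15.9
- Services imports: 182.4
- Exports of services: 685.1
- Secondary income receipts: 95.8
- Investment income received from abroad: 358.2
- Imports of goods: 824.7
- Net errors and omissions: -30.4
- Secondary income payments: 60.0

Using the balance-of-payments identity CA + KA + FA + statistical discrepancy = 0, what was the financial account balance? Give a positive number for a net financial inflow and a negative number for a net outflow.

Goods balance = 1617.6 - 824.7 = 792.9
Services balance = 685.1 - 182.4 = 502.7
Trade balance (goods + services) = 792.9 + 502.7 = 1295.6
Net primary income = 358.2 - 202.0 = 156.2
Net secondary income = 95.8 - 60.0 = 35.8
Current account = 1295.6 + 156.2 + 35.8 = 1487.6
Financial account = -(1487.6 + 15.9 + (-30.4)) = -1473.1

-1473.1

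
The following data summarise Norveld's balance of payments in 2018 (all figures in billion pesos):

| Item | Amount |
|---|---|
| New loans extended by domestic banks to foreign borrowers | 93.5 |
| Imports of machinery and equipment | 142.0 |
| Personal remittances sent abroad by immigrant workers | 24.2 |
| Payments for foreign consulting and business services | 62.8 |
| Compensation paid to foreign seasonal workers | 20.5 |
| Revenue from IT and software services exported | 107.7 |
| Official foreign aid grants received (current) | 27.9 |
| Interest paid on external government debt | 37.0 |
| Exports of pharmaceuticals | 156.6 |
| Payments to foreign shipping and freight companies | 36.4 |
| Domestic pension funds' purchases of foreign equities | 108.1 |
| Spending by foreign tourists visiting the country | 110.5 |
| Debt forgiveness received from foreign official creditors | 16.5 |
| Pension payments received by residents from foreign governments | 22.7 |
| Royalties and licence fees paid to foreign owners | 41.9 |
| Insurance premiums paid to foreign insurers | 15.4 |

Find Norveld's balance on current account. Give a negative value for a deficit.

Goods: -142.0 + 156.6 = 14.6
Services: -62.8 - 15.4 - 36.4 - 41.9 + 110.5 + 107.7 = 61.7
Primary income: -37.0 - 20.5 = -57.5
Secondary income: 22.7 - 24.2 + 27.9 = 26.4
Current account = 14.6 + 61.7 + (-57.5) + 26.4 = 45.2
(Excluded from the current account — financial account: new loans extended by domestic banks to foreign borrowers 93.5, domestic pension funds' purchases of foreign equities 108.1; capital account: debt forgiveness received from foreign official creditors 16.5.)

45.2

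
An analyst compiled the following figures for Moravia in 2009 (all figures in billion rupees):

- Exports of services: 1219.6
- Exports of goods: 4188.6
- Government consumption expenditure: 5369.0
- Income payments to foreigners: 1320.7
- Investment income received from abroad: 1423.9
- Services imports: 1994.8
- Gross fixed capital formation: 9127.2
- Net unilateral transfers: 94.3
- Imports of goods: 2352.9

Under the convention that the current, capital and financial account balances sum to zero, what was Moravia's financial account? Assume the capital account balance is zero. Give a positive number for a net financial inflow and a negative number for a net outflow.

Goods balance = 4188.6 - 2352.9 = 1835.7
Services balance = 1219.6 - 1994.8 = -775.2
Trade balance (goods + services) = 1835.7 + (-775.2) = 1060.5
Net primary income = 1423.9 - 1320.7 = 103.2
Net secondary income = 94.3
Current account = 1060.5 + 103.2 + 94.3 = 1258.0
Financial account = -(1258.0) = -1258.0

-1258.0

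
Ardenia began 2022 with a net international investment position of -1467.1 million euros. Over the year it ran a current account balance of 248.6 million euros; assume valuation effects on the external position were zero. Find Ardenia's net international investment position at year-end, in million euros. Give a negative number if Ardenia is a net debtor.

-1218.5

With no valuation effects, change in NIIP = current account = 248.6
End-of-year NIIP = -1467.1 + 248.6 = -1218.5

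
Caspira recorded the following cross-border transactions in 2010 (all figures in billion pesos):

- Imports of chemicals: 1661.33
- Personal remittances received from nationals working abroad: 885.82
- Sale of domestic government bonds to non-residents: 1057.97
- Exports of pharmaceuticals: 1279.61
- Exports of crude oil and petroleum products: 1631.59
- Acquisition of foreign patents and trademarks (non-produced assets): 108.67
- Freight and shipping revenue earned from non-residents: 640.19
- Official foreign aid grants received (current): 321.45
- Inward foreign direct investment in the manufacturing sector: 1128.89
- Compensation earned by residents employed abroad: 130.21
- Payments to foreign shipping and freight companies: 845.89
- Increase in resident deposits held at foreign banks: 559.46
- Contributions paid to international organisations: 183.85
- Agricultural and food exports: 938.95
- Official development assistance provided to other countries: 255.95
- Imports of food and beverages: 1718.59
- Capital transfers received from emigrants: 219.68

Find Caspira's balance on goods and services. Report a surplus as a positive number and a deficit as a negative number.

264.53

Goods: -1661.33 + 1631.59 + 938.95 - 1718.59 + 1279.61 = 470.23
Services: -845.89 + 640.19 = -205.70
Trade balance = 470.23 + (-205.70) = 264.53
(Excluded from the trade balance — secondary income: personal remittances received from nationals working abroad 885.82, official foreign aid grants received (current) 321.45, contributions paid to international organisations 183.85, official development assistance provided to other countries 255.95; financial account: sale of domestic government bonds to non-residents 1057.97, inward foreign direct investment in the manufacturing sector 1128.89, increase in resident deposits held at foreign banks 559.46; capital account: acquisition of foreign patents and trademarks (non-produced assets) 108.67, capital transfers received from emigrants 219.68; primary income: compensation earned by residents employed abroad 130.21.)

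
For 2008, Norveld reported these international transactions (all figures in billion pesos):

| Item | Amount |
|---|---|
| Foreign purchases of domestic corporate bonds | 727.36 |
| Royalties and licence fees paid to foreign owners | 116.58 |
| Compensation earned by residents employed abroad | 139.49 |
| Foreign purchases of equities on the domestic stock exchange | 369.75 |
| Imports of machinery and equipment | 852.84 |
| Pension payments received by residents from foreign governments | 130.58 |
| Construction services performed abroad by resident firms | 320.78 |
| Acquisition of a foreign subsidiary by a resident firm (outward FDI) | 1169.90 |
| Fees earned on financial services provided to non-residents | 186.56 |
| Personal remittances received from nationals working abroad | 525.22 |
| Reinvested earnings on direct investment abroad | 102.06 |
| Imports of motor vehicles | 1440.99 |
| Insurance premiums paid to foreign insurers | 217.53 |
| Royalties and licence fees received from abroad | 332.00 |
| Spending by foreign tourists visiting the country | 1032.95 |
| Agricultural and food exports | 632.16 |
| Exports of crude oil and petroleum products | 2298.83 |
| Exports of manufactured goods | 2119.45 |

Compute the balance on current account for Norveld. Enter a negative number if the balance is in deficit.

5192.14

Goods: 2119.45 + 2298.83 + 632.16 - 1440.99 - 852.84 = 2756.61
Services: 320.78 - 116.58 + 1032.95 + 332.00 + 186.56 - 217.53 = 1538.18
Primary income: 102.06 + 139.49 = 241.55
Secondary income: 130.58 + 525.22 = 655.80
Current account = 2756.61 + 1538.18 + 241.55 + 655.80 = 5192.14
(Excluded from the current account — financial account: foreign purchases of domestic corporate bonds 727.36, foreign purchases of equities on the domestic stock exchange 369.75, acquisition of a foreign subsidiary by a resident firm (outward FDI) 1169.90.)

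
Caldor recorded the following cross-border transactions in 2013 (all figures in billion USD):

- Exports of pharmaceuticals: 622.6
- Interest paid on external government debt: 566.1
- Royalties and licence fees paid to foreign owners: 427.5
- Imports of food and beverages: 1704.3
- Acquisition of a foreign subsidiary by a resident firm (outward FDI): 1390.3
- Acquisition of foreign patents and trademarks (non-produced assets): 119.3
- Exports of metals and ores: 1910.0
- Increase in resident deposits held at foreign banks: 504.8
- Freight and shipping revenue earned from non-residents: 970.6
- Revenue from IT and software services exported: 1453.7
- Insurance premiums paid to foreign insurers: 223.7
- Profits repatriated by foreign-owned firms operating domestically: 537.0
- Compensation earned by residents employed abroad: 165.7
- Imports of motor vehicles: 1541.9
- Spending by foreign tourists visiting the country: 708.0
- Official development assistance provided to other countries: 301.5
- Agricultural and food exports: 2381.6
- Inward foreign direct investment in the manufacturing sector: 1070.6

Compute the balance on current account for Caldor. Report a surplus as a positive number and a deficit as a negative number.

2910.2

Goods: 622.6 + 2381.6 + 1910.0 - 1704.3 - 1541.9 = 1668.0
Services: -427.5 + 1453.7 + 708.0 - 223.7 + 970.6 = 2481.1
Primary income: -566.1 - 537.0 + 165.7 = -937.4
Secondary income: -301.5
Current account = 1668.0 + 2481.1 + (-937.4) + (-301.5) = 2910.2
(Excluded from the current account — financial account: acquisition of a foreign subsidiary by a resident firm (outward FDI) 1390.3, increase in resident deposits held at foreign banks 504.8, inward foreign direct investment in the manufacturing sector 1070.6; capital account: acquisition of foreign patents and trademarks (non-produced assets) 119.3.)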